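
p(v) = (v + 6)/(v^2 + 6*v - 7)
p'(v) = (-2*v - 6)*(v + 6)/(v^2 + 6*v - 7)^2 + 1/(v^2 + 6*v - 7)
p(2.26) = 0.71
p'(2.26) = -0.55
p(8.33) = 0.13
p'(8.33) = -0.02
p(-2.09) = -0.26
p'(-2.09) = -0.10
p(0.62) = -2.29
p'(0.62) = -6.06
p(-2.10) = -0.26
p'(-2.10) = -0.10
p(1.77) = 1.15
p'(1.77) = -1.48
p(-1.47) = -0.33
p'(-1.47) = -0.15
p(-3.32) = -0.17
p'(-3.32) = -0.06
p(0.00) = -0.86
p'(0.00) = -0.88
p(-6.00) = 0.00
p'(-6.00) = -0.14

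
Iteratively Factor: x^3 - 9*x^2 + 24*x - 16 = (x - 1)*(x^2 - 8*x + 16) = (x - 4)*(x - 1)*(x - 4)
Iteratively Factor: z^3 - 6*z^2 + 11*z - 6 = (z - 1)*(z^2 - 5*z + 6) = (z - 2)*(z - 1)*(z - 3)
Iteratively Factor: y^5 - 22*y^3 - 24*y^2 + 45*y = (y - 1)*(y^4 + y^3 - 21*y^2 - 45*y) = (y - 1)*(y + 3)*(y^3 - 2*y^2 - 15*y) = (y - 5)*(y - 1)*(y + 3)*(y^2 + 3*y) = (y - 5)*(y - 1)*(y + 3)^2*(y)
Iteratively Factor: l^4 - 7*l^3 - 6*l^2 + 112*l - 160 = (l - 2)*(l^3 - 5*l^2 - 16*l + 80) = (l - 4)*(l - 2)*(l^2 - l - 20) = (l - 4)*(l - 2)*(l + 4)*(l - 5)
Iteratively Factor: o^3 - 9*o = (o + 3)*(o^2 - 3*o) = o*(o + 3)*(o - 3)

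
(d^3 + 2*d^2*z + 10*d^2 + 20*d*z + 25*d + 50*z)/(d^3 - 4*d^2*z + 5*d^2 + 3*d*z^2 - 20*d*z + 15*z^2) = (d^2 + 2*d*z + 5*d + 10*z)/(d^2 - 4*d*z + 3*z^2)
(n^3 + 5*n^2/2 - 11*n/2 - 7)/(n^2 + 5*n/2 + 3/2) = (2*n^2 + 3*n - 14)/(2*n + 3)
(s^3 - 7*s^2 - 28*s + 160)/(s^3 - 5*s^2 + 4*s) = (s^2 - 3*s - 40)/(s*(s - 1))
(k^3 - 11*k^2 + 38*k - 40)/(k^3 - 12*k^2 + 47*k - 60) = (k - 2)/(k - 3)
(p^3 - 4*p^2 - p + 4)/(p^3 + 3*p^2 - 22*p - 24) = (p - 1)/(p + 6)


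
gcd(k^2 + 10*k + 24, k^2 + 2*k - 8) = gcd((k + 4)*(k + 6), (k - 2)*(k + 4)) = k + 4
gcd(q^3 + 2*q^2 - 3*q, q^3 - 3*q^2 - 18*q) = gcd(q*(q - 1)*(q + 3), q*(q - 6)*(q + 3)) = q^2 + 3*q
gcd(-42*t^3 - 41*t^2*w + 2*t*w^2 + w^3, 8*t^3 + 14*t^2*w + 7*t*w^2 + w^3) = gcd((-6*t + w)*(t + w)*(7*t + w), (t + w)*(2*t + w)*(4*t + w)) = t + w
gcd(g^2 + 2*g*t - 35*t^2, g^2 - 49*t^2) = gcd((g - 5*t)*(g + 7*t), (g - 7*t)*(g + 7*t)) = g + 7*t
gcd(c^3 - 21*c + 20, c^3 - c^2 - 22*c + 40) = c^2 + c - 20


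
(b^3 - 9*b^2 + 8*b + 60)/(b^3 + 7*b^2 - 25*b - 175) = (b^2 - 4*b - 12)/(b^2 + 12*b + 35)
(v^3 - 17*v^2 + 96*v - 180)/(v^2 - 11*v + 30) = v - 6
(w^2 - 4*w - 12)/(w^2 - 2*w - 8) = (w - 6)/(w - 4)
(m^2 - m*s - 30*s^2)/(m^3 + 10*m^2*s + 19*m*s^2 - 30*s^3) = (-m + 6*s)/(-m^2 - 5*m*s + 6*s^2)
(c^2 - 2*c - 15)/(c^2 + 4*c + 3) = (c - 5)/(c + 1)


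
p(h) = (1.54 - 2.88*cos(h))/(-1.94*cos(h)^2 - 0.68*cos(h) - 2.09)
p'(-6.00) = -0.10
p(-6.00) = 0.27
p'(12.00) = 0.27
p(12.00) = 0.22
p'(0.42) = -0.17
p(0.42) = 0.25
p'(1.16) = -1.10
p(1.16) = -0.15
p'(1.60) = -1.60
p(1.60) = -0.78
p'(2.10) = -0.45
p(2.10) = -1.34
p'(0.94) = -0.70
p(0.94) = 0.05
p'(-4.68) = -1.60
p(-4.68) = -0.79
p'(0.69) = -0.37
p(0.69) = 0.18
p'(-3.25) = 0.04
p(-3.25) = -1.32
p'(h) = (1.54 - 2.88*cos(h))*(-3.88*sin(h)*cos(h) - 0.68*sin(h))/(-1.94*cos(h)^2 - 0.68*cos(h) - 2.09)^2 + 2.88*sin(h)/(-1.94*cos(h)^2 - 0.68*cos(h) - 2.09) = (5.5872*cos(h)^2 - 5.9752*cos(h) - 7.0664)*sin(h)/(3.7636*cos(h)^4 + 2.6384*cos(h)^3 + 8.5716*cos(h)^2 + 2.8424*cos(h) + 4.3681)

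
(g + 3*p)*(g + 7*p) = g^2 + 10*g*p + 21*p^2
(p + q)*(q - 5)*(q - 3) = p*q^2 - 8*p*q + 15*p + q^3 - 8*q^2 + 15*q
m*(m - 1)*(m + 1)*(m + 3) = m^4 + 3*m^3 - m^2 - 3*m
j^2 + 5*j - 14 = (j - 2)*(j + 7)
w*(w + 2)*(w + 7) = w^3 + 9*w^2 + 14*w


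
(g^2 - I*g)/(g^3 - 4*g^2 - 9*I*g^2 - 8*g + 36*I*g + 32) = g/(g^2 + g*(-4 - 8*I) + 32*I)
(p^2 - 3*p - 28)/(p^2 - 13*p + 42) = (p + 4)/(p - 6)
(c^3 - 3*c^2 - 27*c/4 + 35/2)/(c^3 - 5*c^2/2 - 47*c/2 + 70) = (c^2 + c/2 - 5)/(c^2 + c - 20)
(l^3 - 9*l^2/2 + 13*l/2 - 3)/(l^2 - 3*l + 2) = l - 3/2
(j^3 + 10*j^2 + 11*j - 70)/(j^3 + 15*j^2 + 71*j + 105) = (j - 2)/(j + 3)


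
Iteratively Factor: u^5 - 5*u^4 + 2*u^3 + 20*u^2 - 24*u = (u)*(u^4 - 5*u^3 + 2*u^2 + 20*u - 24) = u*(u + 2)*(u^3 - 7*u^2 + 16*u - 12) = u*(u - 2)*(u + 2)*(u^2 - 5*u + 6) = u*(u - 2)^2*(u + 2)*(u - 3)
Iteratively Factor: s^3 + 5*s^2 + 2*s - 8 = (s + 2)*(s^2 + 3*s - 4) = (s - 1)*(s + 2)*(s + 4)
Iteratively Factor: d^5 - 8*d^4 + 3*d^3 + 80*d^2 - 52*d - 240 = (d - 4)*(d^4 - 4*d^3 - 13*d^2 + 28*d + 60) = (d - 5)*(d - 4)*(d^3 + d^2 - 8*d - 12) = (d - 5)*(d - 4)*(d + 2)*(d^2 - d - 6) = (d - 5)*(d - 4)*(d - 3)*(d + 2)*(d + 2)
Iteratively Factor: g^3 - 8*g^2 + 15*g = (g - 3)*(g^2 - 5*g) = (g - 5)*(g - 3)*(g)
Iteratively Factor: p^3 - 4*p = (p - 2)*(p^2 + 2*p) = p*(p - 2)*(p + 2)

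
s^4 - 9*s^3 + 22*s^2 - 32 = (s - 4)^2*(s - 2)*(s + 1)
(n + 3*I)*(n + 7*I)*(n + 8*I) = n^3 + 18*I*n^2 - 101*n - 168*I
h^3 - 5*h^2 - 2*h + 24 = (h - 4)*(h - 3)*(h + 2)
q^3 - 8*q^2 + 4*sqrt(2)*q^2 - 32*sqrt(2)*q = q*(q - 8)*(q + 4*sqrt(2))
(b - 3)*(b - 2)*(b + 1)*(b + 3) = b^4 - b^3 - 11*b^2 + 9*b + 18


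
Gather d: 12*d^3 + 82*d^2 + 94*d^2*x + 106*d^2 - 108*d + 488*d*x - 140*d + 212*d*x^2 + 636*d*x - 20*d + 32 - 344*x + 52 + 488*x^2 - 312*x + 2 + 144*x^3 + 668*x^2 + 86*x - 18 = 12*d^3 + d^2*(94*x + 188) + d*(212*x^2 + 1124*x - 268) + 144*x^3 + 1156*x^2 - 570*x + 68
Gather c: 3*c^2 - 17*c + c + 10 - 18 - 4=3*c^2 - 16*c - 12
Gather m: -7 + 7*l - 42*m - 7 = 7*l - 42*m - 14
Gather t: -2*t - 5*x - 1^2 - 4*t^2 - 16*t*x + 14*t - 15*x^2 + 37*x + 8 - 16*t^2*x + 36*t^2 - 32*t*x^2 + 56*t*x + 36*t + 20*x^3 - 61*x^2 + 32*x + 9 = t^2*(32 - 16*x) + t*(-32*x^2 + 40*x + 48) + 20*x^3 - 76*x^2 + 64*x + 16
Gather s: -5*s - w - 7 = -5*s - w - 7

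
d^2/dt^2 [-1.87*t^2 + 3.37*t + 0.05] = -3.74000000000000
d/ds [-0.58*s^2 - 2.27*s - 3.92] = -1.16*s - 2.27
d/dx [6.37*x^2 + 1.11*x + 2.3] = 12.74*x + 1.11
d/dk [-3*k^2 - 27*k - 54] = -6*k - 27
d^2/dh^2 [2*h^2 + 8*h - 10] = 4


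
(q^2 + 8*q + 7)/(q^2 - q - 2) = (q + 7)/(q - 2)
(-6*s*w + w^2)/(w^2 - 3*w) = (-6*s + w)/(w - 3)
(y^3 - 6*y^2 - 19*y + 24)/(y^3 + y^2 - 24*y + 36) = (y^3 - 6*y^2 - 19*y + 24)/(y^3 + y^2 - 24*y + 36)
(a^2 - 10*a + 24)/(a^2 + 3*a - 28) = (a - 6)/(a + 7)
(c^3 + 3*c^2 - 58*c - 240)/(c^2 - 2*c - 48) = c + 5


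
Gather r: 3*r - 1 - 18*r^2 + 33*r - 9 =-18*r^2 + 36*r - 10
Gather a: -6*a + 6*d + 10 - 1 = -6*a + 6*d + 9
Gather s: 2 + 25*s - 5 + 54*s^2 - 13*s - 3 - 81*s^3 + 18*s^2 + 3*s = -81*s^3 + 72*s^2 + 15*s - 6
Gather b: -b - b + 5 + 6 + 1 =12 - 2*b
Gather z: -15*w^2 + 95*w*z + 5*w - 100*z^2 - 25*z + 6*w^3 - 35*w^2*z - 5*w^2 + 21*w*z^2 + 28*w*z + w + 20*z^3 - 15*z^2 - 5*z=6*w^3 - 20*w^2 + 6*w + 20*z^3 + z^2*(21*w - 115) + z*(-35*w^2 + 123*w - 30)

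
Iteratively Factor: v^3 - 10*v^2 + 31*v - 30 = (v - 3)*(v^2 - 7*v + 10) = (v - 5)*(v - 3)*(v - 2)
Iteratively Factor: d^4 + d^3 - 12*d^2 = (d - 3)*(d^3 + 4*d^2) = (d - 3)*(d + 4)*(d^2) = d*(d - 3)*(d + 4)*(d)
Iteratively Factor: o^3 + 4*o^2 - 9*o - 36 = (o + 4)*(o^2 - 9) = (o - 3)*(o + 4)*(o + 3)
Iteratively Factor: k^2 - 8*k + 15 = (k - 3)*(k - 5)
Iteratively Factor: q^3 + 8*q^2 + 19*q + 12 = (q + 4)*(q^2 + 4*q + 3) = (q + 1)*(q + 4)*(q + 3)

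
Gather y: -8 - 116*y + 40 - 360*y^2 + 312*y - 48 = -360*y^2 + 196*y - 16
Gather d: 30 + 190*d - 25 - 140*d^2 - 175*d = -140*d^2 + 15*d + 5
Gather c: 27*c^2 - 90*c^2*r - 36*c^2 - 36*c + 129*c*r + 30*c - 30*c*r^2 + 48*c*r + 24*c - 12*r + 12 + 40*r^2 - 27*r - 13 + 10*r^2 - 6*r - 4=c^2*(-90*r - 9) + c*(-30*r^2 + 177*r + 18) + 50*r^2 - 45*r - 5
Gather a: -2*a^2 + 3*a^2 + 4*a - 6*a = a^2 - 2*a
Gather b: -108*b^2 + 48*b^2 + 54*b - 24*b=-60*b^2 + 30*b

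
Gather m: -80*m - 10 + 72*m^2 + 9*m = 72*m^2 - 71*m - 10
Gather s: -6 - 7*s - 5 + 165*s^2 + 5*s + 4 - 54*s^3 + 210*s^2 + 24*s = -54*s^3 + 375*s^2 + 22*s - 7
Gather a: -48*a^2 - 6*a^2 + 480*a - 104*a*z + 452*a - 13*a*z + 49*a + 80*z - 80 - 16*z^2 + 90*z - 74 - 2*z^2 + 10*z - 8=-54*a^2 + a*(981 - 117*z) - 18*z^2 + 180*z - 162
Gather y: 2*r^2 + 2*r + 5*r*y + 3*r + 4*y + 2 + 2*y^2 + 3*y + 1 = 2*r^2 + 5*r + 2*y^2 + y*(5*r + 7) + 3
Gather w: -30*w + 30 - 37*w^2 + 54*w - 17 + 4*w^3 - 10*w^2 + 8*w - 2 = 4*w^3 - 47*w^2 + 32*w + 11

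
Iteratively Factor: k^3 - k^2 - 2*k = (k + 1)*(k^2 - 2*k) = k*(k + 1)*(k - 2)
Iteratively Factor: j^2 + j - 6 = (j - 2)*(j + 3)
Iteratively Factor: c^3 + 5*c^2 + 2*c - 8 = (c + 4)*(c^2 + c - 2) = (c - 1)*(c + 4)*(c + 2)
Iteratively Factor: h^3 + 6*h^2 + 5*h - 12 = (h - 1)*(h^2 + 7*h + 12) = (h - 1)*(h + 3)*(h + 4)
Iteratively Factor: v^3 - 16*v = (v - 4)*(v^2 + 4*v) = v*(v - 4)*(v + 4)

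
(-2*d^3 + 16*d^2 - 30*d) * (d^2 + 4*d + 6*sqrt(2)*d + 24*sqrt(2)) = -2*d^5 - 12*sqrt(2)*d^4 + 8*d^4 + 34*d^3 + 48*sqrt(2)*d^3 - 120*d^2 + 204*sqrt(2)*d^2 - 720*sqrt(2)*d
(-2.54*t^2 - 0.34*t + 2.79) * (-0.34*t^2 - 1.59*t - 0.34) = 0.8636*t^4 + 4.1542*t^3 + 0.4556*t^2 - 4.3205*t - 0.9486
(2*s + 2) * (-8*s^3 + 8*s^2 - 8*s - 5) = -16*s^4 - 26*s - 10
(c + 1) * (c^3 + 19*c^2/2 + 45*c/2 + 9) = c^4 + 21*c^3/2 + 32*c^2 + 63*c/2 + 9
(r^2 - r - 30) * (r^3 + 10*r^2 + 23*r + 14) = r^5 + 9*r^4 - 17*r^3 - 309*r^2 - 704*r - 420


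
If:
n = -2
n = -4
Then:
No Solution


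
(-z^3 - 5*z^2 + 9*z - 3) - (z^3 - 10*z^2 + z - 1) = -2*z^3 + 5*z^2 + 8*z - 2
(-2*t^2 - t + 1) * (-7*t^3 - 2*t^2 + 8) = 14*t^5 + 11*t^4 - 5*t^3 - 18*t^2 - 8*t + 8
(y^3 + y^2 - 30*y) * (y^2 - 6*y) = y^5 - 5*y^4 - 36*y^3 + 180*y^2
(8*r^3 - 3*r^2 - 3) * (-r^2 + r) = -8*r^5 + 11*r^4 - 3*r^3 + 3*r^2 - 3*r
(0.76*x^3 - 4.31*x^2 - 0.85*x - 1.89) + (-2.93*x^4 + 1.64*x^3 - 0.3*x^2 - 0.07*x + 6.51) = -2.93*x^4 + 2.4*x^3 - 4.61*x^2 - 0.92*x + 4.62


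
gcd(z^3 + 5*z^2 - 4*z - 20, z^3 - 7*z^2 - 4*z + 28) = z^2 - 4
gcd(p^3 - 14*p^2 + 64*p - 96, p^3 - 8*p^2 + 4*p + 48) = p^2 - 10*p + 24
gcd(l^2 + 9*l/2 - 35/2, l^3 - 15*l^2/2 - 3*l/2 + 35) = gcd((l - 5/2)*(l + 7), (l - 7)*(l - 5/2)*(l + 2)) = l - 5/2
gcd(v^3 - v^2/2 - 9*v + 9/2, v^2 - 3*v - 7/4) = 1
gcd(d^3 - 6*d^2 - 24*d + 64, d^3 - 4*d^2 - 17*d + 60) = d + 4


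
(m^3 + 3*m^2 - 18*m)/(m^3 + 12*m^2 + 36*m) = (m - 3)/(m + 6)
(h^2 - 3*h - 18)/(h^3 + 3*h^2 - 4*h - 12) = (h - 6)/(h^2 - 4)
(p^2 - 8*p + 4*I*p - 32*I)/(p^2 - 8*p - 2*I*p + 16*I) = (p + 4*I)/(p - 2*I)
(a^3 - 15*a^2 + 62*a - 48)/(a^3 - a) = (a^2 - 14*a + 48)/(a*(a + 1))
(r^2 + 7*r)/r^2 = (r + 7)/r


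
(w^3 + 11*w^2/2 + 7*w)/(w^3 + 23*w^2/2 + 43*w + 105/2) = w*(w + 2)/(w^2 + 8*w + 15)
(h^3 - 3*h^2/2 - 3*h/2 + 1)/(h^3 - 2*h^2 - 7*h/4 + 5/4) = 2*(h - 2)/(2*h - 5)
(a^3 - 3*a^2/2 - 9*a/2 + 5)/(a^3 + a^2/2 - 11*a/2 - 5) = (a - 1)/(a + 1)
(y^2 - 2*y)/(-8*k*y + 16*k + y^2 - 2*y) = y/(-8*k + y)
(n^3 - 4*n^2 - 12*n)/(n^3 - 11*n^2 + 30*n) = (n + 2)/(n - 5)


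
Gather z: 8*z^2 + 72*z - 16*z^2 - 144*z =-8*z^2 - 72*z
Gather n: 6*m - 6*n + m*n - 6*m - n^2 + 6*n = m*n - n^2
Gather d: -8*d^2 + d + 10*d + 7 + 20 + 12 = -8*d^2 + 11*d + 39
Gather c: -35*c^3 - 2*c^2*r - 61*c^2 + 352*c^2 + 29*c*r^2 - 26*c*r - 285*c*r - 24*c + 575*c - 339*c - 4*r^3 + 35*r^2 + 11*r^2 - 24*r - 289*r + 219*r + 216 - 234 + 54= -35*c^3 + c^2*(291 - 2*r) + c*(29*r^2 - 311*r + 212) - 4*r^3 + 46*r^2 - 94*r + 36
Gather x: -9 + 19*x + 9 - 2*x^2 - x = -2*x^2 + 18*x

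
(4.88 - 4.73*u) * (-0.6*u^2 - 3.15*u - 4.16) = 2.838*u^3 + 11.9715*u^2 + 4.3048*u - 20.3008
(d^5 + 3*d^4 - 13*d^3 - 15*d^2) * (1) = d^5 + 3*d^4 - 13*d^3 - 15*d^2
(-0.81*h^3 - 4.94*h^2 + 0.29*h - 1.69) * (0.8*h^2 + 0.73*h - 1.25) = -0.648*h^5 - 4.5433*h^4 - 2.3617*h^3 + 5.0347*h^2 - 1.5962*h + 2.1125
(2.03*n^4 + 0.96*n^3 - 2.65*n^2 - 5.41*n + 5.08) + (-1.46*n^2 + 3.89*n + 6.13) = 2.03*n^4 + 0.96*n^3 - 4.11*n^2 - 1.52*n + 11.21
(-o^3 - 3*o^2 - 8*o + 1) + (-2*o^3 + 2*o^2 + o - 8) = -3*o^3 - o^2 - 7*o - 7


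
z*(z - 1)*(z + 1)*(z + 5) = z^4 + 5*z^3 - z^2 - 5*z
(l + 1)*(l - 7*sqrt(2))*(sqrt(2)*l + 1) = sqrt(2)*l^3 - 13*l^2 + sqrt(2)*l^2 - 13*l - 7*sqrt(2)*l - 7*sqrt(2)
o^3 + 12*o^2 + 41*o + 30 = (o + 1)*(o + 5)*(o + 6)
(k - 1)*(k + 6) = k^2 + 5*k - 6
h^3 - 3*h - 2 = (h - 2)*(h + 1)^2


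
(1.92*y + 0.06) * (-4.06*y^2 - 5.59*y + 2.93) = -7.7952*y^3 - 10.9764*y^2 + 5.2902*y + 0.1758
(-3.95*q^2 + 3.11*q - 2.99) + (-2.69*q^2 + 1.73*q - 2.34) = -6.64*q^2 + 4.84*q - 5.33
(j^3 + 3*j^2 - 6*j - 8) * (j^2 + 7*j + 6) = j^5 + 10*j^4 + 21*j^3 - 32*j^2 - 92*j - 48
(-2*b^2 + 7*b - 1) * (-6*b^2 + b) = 12*b^4 - 44*b^3 + 13*b^2 - b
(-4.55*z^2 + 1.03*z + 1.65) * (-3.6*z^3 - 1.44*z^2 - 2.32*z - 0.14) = 16.38*z^5 + 2.844*z^4 + 3.1328*z^3 - 4.1286*z^2 - 3.9722*z - 0.231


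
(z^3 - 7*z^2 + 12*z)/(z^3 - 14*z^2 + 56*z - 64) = z*(z - 3)/(z^2 - 10*z + 16)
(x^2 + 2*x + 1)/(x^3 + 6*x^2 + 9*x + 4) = 1/(x + 4)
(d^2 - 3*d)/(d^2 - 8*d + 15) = d/(d - 5)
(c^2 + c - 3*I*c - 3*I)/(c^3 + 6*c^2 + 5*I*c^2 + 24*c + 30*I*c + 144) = (c + 1)/(c^2 + c*(6 + 8*I) + 48*I)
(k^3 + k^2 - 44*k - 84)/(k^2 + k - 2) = (k^2 - k - 42)/(k - 1)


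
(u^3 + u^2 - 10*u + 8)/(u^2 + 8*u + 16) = (u^2 - 3*u + 2)/(u + 4)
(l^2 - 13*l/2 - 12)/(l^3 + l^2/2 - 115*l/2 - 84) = 1/(l + 7)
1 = 1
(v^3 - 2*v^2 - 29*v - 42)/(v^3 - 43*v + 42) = (v^3 - 2*v^2 - 29*v - 42)/(v^3 - 43*v + 42)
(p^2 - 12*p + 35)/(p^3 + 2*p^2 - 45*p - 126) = (p - 5)/(p^2 + 9*p + 18)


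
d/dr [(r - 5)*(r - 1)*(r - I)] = 3*r^2 - 2*r*(6 + I) + 5 + 6*I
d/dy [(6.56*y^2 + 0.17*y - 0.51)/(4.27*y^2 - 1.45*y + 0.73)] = (-10.2379*y^2 + 13.933*y - 0.6154)/(18.2329*y^4 - 12.383*y^3 + 8.3367*y^2 - 2.117*y + 0.5329)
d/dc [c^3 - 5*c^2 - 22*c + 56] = 3*c^2 - 10*c - 22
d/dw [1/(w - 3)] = -1/(w - 3)^2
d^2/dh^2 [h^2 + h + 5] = 2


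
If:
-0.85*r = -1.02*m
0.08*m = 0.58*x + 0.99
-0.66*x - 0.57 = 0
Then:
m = 6.11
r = 7.34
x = -0.86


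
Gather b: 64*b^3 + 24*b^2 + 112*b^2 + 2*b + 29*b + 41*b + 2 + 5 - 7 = 64*b^3 + 136*b^2 + 72*b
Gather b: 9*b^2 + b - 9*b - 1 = 9*b^2 - 8*b - 1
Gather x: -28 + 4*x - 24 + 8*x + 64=12*x + 12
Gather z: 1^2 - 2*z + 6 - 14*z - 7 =-16*z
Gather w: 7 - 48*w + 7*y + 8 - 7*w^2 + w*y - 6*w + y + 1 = -7*w^2 + w*(y - 54) + 8*y + 16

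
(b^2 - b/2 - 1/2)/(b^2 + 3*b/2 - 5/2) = (2*b + 1)/(2*b + 5)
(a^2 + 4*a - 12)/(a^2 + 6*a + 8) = (a^2 + 4*a - 12)/(a^2 + 6*a + 8)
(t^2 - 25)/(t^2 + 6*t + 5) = (t - 5)/(t + 1)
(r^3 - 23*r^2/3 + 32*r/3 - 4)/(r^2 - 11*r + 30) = (3*r^2 - 5*r + 2)/(3*(r - 5))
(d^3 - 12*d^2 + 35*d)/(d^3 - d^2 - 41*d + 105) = d*(d - 7)/(d^2 + 4*d - 21)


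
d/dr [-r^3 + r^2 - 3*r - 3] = -3*r^2 + 2*r - 3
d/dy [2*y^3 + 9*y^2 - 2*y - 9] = 6*y^2 + 18*y - 2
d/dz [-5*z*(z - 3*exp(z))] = 15*z*exp(z) - 10*z + 15*exp(z)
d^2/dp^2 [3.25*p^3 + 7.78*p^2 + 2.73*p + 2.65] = 19.5*p + 15.56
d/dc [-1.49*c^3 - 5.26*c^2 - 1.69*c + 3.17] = -4.47*c^2 - 10.52*c - 1.69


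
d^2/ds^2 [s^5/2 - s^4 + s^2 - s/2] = 10*s^3 - 12*s^2 + 2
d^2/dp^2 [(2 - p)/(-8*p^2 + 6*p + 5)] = 4*((11 - 12*p)*(-8*p^2 + 6*p + 5) - 2*(p - 2)*(8*p - 3)^2)/(-8*p^2 + 6*p + 5)^3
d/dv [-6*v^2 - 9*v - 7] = -12*v - 9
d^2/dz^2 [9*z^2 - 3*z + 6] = 18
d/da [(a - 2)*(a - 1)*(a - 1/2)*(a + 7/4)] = 4*a^3 - 21*a^2/4 - 21*a/4 + 41/8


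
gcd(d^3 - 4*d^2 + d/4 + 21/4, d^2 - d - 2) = d + 1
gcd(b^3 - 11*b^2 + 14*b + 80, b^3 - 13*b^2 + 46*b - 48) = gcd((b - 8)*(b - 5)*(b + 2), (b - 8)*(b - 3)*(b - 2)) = b - 8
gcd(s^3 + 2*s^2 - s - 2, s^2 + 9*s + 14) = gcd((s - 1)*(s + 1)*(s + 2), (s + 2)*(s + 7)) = s + 2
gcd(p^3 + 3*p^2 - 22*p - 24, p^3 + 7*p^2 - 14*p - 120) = p^2 + 2*p - 24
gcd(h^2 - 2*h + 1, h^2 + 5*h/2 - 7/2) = h - 1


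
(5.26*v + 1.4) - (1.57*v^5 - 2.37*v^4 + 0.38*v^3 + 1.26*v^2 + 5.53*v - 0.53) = -1.57*v^5 + 2.37*v^4 - 0.38*v^3 - 1.26*v^2 - 0.27*v + 1.93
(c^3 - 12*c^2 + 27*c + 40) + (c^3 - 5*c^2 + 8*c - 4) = 2*c^3 - 17*c^2 + 35*c + 36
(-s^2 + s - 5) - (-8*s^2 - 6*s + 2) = 7*s^2 + 7*s - 7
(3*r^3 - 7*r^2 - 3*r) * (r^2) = 3*r^5 - 7*r^4 - 3*r^3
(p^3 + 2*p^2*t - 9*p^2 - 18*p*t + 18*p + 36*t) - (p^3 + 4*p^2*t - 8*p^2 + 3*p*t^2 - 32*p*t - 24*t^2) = -2*p^2*t - p^2 - 3*p*t^2 + 14*p*t + 18*p + 24*t^2 + 36*t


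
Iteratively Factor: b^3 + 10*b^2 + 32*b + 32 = (b + 2)*(b^2 + 8*b + 16) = (b + 2)*(b + 4)*(b + 4)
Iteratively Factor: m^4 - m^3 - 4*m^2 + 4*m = (m - 2)*(m^3 + m^2 - 2*m) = m*(m - 2)*(m^2 + m - 2) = m*(m - 2)*(m - 1)*(m + 2)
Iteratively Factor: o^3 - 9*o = (o - 3)*(o^2 + 3*o) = o*(o - 3)*(o + 3)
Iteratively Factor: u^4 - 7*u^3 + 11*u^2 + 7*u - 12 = (u - 1)*(u^3 - 6*u^2 + 5*u + 12) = (u - 4)*(u - 1)*(u^2 - 2*u - 3) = (u - 4)*(u - 3)*(u - 1)*(u + 1)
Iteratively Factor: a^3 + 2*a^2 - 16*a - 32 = (a + 4)*(a^2 - 2*a - 8) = (a + 2)*(a + 4)*(a - 4)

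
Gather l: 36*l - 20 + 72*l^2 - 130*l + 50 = 72*l^2 - 94*l + 30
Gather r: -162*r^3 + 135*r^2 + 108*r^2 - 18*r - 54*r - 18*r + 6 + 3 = -162*r^3 + 243*r^2 - 90*r + 9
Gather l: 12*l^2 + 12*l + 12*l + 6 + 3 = 12*l^2 + 24*l + 9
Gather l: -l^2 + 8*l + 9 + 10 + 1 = -l^2 + 8*l + 20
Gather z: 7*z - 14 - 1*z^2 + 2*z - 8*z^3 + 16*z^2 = -8*z^3 + 15*z^2 + 9*z - 14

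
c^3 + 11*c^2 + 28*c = c*(c + 4)*(c + 7)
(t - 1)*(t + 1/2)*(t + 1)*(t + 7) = t^4 + 15*t^3/2 + 5*t^2/2 - 15*t/2 - 7/2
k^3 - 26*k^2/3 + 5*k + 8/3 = (k - 8)*(k - 1)*(k + 1/3)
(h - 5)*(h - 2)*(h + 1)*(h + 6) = h^4 - 33*h^2 + 28*h + 60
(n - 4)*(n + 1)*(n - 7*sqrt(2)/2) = n^3 - 7*sqrt(2)*n^2/2 - 3*n^2 - 4*n + 21*sqrt(2)*n/2 + 14*sqrt(2)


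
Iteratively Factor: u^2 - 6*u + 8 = (u - 2)*(u - 4)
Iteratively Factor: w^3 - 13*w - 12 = (w + 1)*(w^2 - w - 12) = (w - 4)*(w + 1)*(w + 3)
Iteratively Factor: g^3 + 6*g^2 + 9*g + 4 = (g + 1)*(g^2 + 5*g + 4) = (g + 1)^2*(g + 4)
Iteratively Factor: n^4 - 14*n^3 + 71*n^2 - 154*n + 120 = (n - 5)*(n^3 - 9*n^2 + 26*n - 24) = (n - 5)*(n - 2)*(n^2 - 7*n + 12) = (n - 5)*(n - 3)*(n - 2)*(n - 4)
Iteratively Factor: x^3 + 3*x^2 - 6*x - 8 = (x - 2)*(x^2 + 5*x + 4) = (x - 2)*(x + 1)*(x + 4)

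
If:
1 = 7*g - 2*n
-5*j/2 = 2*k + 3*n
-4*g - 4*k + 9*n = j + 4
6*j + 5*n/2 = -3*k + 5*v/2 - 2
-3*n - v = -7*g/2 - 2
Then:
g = 23/537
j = 1265/537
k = -5197/2148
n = -188/537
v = 3437/1074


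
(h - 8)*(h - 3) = h^2 - 11*h + 24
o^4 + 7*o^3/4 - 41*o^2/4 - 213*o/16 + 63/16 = (o - 3)*(o - 1/4)*(o + 3/2)*(o + 7/2)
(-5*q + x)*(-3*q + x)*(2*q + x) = 30*q^3 - q^2*x - 6*q*x^2 + x^3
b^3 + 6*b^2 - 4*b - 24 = (b - 2)*(b + 2)*(b + 6)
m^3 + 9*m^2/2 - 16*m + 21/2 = (m - 3/2)*(m - 1)*(m + 7)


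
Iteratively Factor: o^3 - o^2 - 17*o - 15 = (o + 3)*(o^2 - 4*o - 5) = (o + 1)*(o + 3)*(o - 5)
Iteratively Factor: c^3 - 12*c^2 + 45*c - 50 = (c - 5)*(c^2 - 7*c + 10) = (c - 5)^2*(c - 2)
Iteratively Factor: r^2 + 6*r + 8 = (r + 4)*(r + 2)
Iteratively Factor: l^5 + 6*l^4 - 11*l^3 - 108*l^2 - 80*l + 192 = (l + 4)*(l^4 + 2*l^3 - 19*l^2 - 32*l + 48) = (l + 4)^2*(l^3 - 2*l^2 - 11*l + 12) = (l - 4)*(l + 4)^2*(l^2 + 2*l - 3) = (l - 4)*(l - 1)*(l + 4)^2*(l + 3)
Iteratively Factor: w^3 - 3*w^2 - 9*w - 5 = (w + 1)*(w^2 - 4*w - 5) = (w - 5)*(w + 1)*(w + 1)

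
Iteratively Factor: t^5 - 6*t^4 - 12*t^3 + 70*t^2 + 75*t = (t - 5)*(t^4 - t^3 - 17*t^2 - 15*t) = t*(t - 5)*(t^3 - t^2 - 17*t - 15) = t*(t - 5)*(t + 1)*(t^2 - 2*t - 15) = t*(t - 5)^2*(t + 1)*(t + 3)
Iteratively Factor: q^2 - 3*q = (q - 3)*(q)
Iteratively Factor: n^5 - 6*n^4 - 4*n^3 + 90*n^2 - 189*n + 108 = (n - 3)*(n^4 - 3*n^3 - 13*n^2 + 51*n - 36) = (n - 3)*(n + 4)*(n^3 - 7*n^2 + 15*n - 9) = (n - 3)^2*(n + 4)*(n^2 - 4*n + 3) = (n - 3)^3*(n + 4)*(n - 1)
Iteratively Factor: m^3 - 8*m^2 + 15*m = (m - 5)*(m^2 - 3*m) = m*(m - 5)*(m - 3)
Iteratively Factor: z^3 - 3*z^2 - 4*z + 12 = (z - 2)*(z^2 - z - 6) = (z - 3)*(z - 2)*(z + 2)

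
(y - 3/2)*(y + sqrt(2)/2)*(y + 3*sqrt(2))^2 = y^4 - 3*y^3/2 + 13*sqrt(2)*y^3/2 - 39*sqrt(2)*y^2/4 + 24*y^2 - 36*y + 9*sqrt(2)*y - 27*sqrt(2)/2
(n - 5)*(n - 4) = n^2 - 9*n + 20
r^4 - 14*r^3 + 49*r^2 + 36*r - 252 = (r - 7)*(r - 6)*(r - 3)*(r + 2)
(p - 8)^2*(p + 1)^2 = p^4 - 14*p^3 + 33*p^2 + 112*p + 64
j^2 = j^2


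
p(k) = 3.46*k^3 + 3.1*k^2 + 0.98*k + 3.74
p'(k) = 10.38*k^2 + 6.2*k + 0.98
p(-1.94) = -11.76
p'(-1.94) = 28.02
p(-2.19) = -19.88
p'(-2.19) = 37.19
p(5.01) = 521.56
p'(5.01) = 292.58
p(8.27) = 2180.87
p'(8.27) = 762.17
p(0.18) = 4.04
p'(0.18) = 2.43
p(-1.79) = -7.93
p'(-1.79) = 23.14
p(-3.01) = -65.48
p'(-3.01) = 76.36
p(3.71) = 226.73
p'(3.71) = 166.85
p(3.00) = 128.00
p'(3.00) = 113.00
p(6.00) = 868.58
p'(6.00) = 411.86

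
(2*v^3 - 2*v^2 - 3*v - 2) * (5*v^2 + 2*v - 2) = 10*v^5 - 6*v^4 - 23*v^3 - 12*v^2 + 2*v + 4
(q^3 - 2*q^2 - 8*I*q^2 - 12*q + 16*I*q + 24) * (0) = 0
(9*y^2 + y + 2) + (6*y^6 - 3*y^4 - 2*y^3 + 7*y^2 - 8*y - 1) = 6*y^6 - 3*y^4 - 2*y^3 + 16*y^2 - 7*y + 1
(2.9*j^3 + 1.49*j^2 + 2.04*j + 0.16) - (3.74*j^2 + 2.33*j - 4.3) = 2.9*j^3 - 2.25*j^2 - 0.29*j + 4.46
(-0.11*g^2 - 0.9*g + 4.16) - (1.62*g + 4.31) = -0.11*g^2 - 2.52*g - 0.149999999999999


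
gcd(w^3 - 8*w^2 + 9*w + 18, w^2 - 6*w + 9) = w - 3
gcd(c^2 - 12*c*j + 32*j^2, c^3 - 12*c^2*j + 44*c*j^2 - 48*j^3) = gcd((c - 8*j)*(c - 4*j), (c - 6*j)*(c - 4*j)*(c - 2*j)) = c - 4*j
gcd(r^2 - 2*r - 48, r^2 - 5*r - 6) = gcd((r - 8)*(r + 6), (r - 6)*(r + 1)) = 1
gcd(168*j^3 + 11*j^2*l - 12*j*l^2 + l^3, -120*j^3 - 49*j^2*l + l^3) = 24*j^2 + 5*j*l - l^2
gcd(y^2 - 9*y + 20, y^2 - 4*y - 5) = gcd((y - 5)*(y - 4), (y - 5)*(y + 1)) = y - 5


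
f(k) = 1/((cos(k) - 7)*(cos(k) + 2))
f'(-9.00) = 0.04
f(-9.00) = -0.12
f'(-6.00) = 0.00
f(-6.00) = -0.06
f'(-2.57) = 0.04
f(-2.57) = -0.11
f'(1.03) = -0.01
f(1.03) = -0.06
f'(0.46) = -0.00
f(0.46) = -0.06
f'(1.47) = -0.02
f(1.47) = -0.07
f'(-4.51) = -0.03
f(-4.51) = -0.08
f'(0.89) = -0.01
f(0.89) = -0.06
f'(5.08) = 0.02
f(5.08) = -0.06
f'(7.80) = -0.02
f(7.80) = -0.07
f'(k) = sin(k)/((cos(k) - 7)*(cos(k) + 2)^2) + sin(k)/((cos(k) - 7)^2*(cos(k) + 2))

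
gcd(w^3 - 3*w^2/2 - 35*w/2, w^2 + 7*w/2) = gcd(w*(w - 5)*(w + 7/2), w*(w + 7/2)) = w^2 + 7*w/2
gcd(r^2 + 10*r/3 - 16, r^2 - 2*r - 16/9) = r - 8/3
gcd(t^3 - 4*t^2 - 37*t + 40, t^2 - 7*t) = 1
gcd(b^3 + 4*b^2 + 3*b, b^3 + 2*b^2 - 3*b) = b^2 + 3*b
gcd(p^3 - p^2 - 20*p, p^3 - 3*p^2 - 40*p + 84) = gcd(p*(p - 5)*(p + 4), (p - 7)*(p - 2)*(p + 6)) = 1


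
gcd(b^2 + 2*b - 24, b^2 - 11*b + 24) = 1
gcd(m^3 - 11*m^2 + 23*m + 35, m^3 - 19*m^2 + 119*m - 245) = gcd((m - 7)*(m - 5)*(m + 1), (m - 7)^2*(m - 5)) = m^2 - 12*m + 35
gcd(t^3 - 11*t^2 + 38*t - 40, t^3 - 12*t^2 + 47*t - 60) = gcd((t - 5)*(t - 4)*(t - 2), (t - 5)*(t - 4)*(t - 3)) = t^2 - 9*t + 20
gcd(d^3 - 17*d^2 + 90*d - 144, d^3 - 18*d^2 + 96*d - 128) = d - 8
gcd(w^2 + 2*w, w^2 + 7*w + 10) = w + 2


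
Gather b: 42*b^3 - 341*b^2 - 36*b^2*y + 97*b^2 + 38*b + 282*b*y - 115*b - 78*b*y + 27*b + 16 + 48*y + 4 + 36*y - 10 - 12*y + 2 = 42*b^3 + b^2*(-36*y - 244) + b*(204*y - 50) + 72*y + 12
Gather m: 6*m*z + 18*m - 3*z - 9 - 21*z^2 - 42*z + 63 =m*(6*z + 18) - 21*z^2 - 45*z + 54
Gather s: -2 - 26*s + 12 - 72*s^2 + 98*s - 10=-72*s^2 + 72*s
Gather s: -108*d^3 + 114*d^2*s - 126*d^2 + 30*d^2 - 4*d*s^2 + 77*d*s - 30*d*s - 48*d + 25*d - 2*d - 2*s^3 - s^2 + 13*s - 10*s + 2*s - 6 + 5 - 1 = -108*d^3 - 96*d^2 - 25*d - 2*s^3 + s^2*(-4*d - 1) + s*(114*d^2 + 47*d + 5) - 2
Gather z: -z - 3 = -z - 3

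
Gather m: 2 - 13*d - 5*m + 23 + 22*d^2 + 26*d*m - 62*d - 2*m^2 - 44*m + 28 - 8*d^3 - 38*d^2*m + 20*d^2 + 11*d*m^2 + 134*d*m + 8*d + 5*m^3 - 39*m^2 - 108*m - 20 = -8*d^3 + 42*d^2 - 67*d + 5*m^3 + m^2*(11*d - 41) + m*(-38*d^2 + 160*d - 157) + 33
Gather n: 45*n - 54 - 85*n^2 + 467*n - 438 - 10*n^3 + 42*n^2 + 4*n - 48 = -10*n^3 - 43*n^2 + 516*n - 540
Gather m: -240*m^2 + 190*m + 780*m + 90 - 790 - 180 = -240*m^2 + 970*m - 880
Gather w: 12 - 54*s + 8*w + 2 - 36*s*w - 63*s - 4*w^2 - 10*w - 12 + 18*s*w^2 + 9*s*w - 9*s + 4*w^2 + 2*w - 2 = 18*s*w^2 - 27*s*w - 126*s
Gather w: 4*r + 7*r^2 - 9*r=7*r^2 - 5*r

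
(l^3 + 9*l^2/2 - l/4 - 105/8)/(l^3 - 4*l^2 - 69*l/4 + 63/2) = (l + 5/2)/(l - 6)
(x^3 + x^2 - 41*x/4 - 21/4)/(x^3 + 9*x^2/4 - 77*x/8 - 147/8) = 2*(2*x + 1)/(4*x + 7)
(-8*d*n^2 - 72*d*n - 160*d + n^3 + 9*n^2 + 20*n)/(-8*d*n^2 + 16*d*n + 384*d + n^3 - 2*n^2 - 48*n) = (n^2 + 9*n + 20)/(n^2 - 2*n - 48)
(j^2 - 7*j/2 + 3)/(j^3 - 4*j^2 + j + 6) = (j - 3/2)/(j^2 - 2*j - 3)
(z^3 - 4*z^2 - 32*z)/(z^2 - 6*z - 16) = z*(z + 4)/(z + 2)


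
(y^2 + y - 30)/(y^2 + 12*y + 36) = (y - 5)/(y + 6)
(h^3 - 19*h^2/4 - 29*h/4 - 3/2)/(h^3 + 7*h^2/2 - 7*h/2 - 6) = (4*h^2 - 23*h - 6)/(2*(2*h^2 + 5*h - 12))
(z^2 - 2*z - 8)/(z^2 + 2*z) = (z - 4)/z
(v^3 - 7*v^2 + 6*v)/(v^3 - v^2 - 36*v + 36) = v/(v + 6)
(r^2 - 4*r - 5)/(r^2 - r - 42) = (-r^2 + 4*r + 5)/(-r^2 + r + 42)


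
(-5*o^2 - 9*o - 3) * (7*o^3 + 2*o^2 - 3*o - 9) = -35*o^5 - 73*o^4 - 24*o^3 + 66*o^2 + 90*o + 27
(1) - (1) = 0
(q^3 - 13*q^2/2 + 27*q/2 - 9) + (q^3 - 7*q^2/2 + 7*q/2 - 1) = 2*q^3 - 10*q^2 + 17*q - 10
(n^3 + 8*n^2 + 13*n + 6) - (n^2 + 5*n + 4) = n^3 + 7*n^2 + 8*n + 2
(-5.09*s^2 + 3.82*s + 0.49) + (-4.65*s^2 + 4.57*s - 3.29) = -9.74*s^2 + 8.39*s - 2.8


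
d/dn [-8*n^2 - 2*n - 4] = -16*n - 2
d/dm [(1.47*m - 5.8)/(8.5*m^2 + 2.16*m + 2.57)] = (-12.495*m^2 + 98.6*m + 16.3059)/(72.25*m^4 + 36.72*m^3 + 48.3556*m^2 + 11.1024*m + 6.6049)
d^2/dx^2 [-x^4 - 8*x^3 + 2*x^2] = -12*x^2 - 48*x + 4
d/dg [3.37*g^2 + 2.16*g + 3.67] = 6.74*g + 2.16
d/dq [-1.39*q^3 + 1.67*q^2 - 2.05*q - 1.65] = -4.17*q^2 + 3.34*q - 2.05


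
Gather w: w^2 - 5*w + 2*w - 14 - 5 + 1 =w^2 - 3*w - 18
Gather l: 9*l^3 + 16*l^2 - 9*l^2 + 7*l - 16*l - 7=9*l^3 + 7*l^2 - 9*l - 7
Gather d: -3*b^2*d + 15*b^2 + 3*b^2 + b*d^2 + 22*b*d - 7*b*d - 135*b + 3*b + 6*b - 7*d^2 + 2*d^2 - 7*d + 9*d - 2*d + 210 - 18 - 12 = 18*b^2 - 126*b + d^2*(b - 5) + d*(-3*b^2 + 15*b) + 180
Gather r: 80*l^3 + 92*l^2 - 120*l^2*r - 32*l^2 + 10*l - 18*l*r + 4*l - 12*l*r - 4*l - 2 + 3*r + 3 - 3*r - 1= 80*l^3 + 60*l^2 + 10*l + r*(-120*l^2 - 30*l)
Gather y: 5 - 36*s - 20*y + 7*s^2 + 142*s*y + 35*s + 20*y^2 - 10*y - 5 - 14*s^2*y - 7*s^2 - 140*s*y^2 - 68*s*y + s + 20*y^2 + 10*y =y^2*(40 - 140*s) + y*(-14*s^2 + 74*s - 20)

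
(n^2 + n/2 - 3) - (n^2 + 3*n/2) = -n - 3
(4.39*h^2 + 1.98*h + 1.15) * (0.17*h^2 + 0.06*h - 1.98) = 0.7463*h^4 + 0.6*h^3 - 8.3779*h^2 - 3.8514*h - 2.277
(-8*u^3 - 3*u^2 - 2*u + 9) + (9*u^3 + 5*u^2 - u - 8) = u^3 + 2*u^2 - 3*u + 1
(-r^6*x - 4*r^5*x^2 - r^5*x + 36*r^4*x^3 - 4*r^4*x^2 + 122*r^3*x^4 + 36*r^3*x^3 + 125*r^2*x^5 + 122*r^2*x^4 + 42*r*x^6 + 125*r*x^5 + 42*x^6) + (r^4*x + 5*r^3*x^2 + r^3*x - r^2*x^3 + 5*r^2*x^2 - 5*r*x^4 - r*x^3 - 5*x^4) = -r^6*x - 4*r^5*x^2 - r^5*x + 36*r^4*x^3 - 4*r^4*x^2 + r^4*x + 122*r^3*x^4 + 36*r^3*x^3 + 5*r^3*x^2 + r^3*x + 125*r^2*x^5 + 122*r^2*x^4 - r^2*x^3 + 5*r^2*x^2 + 42*r*x^6 + 125*r*x^5 - 5*r*x^4 - r*x^3 + 42*x^6 - 5*x^4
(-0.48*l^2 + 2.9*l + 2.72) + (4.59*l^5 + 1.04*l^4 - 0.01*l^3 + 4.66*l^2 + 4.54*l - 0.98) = 4.59*l^5 + 1.04*l^4 - 0.01*l^3 + 4.18*l^2 + 7.44*l + 1.74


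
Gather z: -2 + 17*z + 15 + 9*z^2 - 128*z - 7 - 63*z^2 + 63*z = -54*z^2 - 48*z + 6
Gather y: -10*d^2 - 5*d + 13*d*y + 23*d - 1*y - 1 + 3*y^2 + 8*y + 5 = -10*d^2 + 18*d + 3*y^2 + y*(13*d + 7) + 4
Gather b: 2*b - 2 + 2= 2*b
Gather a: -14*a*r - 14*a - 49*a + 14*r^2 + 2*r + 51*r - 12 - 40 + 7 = a*(-14*r - 63) + 14*r^2 + 53*r - 45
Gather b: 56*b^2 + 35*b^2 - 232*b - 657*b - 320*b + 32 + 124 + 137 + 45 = 91*b^2 - 1209*b + 338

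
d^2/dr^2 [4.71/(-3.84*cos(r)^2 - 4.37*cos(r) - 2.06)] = (277.807104*(1 - cos(r)^2)^2 + 237.112704*cos(r)^3 + 79.8180150000001*cos(r)^2 - 516.62577*cos(r) - 383.183934)/(3.84*cos(r)^2 + 4.37*cos(r) + 2.06)^3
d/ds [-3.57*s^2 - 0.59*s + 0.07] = -7.14*s - 0.59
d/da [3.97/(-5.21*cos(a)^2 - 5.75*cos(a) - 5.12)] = -(41.3674*cos(a) + 22.8275)*sin(a)/(5.21*cos(a)^2 + 5.75*cos(a) + 5.12)^2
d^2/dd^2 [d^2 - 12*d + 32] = 2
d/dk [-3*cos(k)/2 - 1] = 3*sin(k)/2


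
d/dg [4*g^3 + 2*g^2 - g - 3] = 12*g^2 + 4*g - 1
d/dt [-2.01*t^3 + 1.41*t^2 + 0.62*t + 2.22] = -6.03*t^2 + 2.82*t + 0.62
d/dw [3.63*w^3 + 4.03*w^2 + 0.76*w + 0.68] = 10.89*w^2 + 8.06*w + 0.76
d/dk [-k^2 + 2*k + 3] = 2 - 2*k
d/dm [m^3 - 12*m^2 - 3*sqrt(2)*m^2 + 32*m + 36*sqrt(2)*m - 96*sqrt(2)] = 3*m^2 - 24*m - 6*sqrt(2)*m + 32 + 36*sqrt(2)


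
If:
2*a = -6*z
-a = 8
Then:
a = -8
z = 8/3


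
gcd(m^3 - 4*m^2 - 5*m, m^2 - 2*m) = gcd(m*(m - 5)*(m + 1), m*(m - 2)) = m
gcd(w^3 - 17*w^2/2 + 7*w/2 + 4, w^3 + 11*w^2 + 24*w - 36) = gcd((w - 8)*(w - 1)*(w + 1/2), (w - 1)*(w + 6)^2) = w - 1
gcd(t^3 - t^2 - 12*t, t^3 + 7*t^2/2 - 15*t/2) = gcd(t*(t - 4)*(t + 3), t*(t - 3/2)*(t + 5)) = t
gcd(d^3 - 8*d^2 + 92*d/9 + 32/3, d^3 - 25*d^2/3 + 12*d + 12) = d^2 - 16*d/3 - 4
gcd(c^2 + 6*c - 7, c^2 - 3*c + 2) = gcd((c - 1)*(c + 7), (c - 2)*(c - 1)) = c - 1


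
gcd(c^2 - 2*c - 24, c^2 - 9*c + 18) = c - 6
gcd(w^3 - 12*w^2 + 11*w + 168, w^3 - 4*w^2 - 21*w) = w^2 - 4*w - 21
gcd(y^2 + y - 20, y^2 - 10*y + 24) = y - 4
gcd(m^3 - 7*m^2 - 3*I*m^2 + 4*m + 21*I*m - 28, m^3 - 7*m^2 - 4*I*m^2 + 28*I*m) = m^2 + m*(-7 - 4*I) + 28*I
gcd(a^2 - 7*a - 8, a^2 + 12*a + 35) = 1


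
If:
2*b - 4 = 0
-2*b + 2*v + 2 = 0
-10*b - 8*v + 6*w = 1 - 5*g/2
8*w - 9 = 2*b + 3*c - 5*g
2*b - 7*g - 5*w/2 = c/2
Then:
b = 2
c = 3347/449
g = -890/449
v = 1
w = 2541/449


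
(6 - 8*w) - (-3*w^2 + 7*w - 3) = 3*w^2 - 15*w + 9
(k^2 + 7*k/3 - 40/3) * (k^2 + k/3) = k^4 + 8*k^3/3 - 113*k^2/9 - 40*k/9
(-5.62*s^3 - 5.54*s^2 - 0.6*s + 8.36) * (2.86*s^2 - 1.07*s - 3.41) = -16.0732*s^5 - 9.831*s^4 + 23.376*s^3 + 43.443*s^2 - 6.8992*s - 28.5076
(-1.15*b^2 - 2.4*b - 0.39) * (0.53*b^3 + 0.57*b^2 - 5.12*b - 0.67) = -0.6095*b^5 - 1.9275*b^4 + 4.3133*b^3 + 12.8362*b^2 + 3.6048*b + 0.2613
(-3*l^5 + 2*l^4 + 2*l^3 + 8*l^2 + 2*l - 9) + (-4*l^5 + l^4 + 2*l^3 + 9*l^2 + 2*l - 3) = -7*l^5 + 3*l^4 + 4*l^3 + 17*l^2 + 4*l - 12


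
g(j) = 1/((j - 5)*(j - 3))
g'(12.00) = 0.00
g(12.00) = 0.02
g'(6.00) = -0.44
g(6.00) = 0.33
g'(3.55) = 1.42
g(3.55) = -1.25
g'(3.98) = 0.04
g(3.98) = -1.00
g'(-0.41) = 0.03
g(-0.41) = 0.05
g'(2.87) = 29.48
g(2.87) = 3.61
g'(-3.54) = 0.00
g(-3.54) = 0.02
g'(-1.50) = 0.01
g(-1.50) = 0.03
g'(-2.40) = 0.01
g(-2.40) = 0.03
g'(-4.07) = 0.00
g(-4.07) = 0.02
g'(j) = -1/((j - 5)*(j - 3)^2) - 1/((j - 5)^2*(j - 3)) = 2*(4 - j)/(j^4 - 16*j^3 + 94*j^2 - 240*j + 225)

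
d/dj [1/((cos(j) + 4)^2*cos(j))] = (3*cos(j) + 4)*sin(j)/((cos(j) + 4)^3*cos(j)^2)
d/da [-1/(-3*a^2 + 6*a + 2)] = 6*(1 - a)/(-3*a^2 + 6*a + 2)^2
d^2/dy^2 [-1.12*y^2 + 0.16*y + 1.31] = -2.24000000000000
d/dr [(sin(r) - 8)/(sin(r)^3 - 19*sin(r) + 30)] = (-2*sin(r)^3 + 24*sin(r)^2 - 122)*cos(r)/(sin(r)^3 - 19*sin(r) + 30)^2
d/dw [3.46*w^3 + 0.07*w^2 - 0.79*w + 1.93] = 10.38*w^2 + 0.14*w - 0.79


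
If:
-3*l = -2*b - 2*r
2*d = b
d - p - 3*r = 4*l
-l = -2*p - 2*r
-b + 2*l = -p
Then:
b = 0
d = 0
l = 0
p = 0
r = 0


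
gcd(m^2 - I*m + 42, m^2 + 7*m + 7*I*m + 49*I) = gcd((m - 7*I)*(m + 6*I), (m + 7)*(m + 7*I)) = 1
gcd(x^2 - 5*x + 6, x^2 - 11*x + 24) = x - 3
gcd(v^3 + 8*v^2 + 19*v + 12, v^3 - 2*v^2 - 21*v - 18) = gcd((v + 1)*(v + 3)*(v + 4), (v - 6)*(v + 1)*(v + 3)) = v^2 + 4*v + 3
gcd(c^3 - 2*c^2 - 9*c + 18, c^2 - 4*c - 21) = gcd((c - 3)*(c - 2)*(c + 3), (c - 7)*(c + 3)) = c + 3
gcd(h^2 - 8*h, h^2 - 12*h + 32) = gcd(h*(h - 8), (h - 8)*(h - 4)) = h - 8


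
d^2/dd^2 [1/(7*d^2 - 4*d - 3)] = 2*(49*d^2 - 28*d - 4*(7*d - 2)^2 - 21)/(-7*d^2 + 4*d + 3)^3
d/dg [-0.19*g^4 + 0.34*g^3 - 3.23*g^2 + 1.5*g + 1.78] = -0.76*g^3 + 1.02*g^2 - 6.46*g + 1.5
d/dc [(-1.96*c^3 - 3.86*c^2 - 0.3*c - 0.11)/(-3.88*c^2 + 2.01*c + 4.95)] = (7.6048*c^4 - 7.8792*c^3 - 38.0286*c^2 - 39.0676*c - 1.2639)/(15.0544*c^4 - 15.5976*c^3 - 34.3719*c^2 + 19.899*c + 24.5025)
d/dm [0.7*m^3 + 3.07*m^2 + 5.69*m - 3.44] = 2.1*m^2 + 6.14*m + 5.69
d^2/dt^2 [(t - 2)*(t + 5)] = 2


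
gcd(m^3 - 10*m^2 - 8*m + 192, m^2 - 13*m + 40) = m - 8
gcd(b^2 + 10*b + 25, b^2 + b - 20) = b + 5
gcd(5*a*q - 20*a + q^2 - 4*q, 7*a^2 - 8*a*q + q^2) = 1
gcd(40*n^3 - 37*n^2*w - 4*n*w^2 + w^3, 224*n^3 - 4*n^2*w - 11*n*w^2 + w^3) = -8*n + w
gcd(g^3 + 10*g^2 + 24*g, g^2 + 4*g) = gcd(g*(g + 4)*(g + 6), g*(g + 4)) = g^2 + 4*g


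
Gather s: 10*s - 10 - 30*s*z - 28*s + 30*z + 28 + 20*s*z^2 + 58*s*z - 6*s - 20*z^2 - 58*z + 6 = s*(20*z^2 + 28*z - 24) - 20*z^2 - 28*z + 24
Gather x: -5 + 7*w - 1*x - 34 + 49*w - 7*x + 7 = 56*w - 8*x - 32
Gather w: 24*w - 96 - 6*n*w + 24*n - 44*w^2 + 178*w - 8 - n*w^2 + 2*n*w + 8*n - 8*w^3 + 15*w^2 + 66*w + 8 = 32*n - 8*w^3 + w^2*(-n - 29) + w*(268 - 4*n) - 96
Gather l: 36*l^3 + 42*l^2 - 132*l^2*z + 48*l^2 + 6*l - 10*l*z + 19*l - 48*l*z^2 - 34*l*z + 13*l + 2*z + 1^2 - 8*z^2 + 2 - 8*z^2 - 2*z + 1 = 36*l^3 + l^2*(90 - 132*z) + l*(-48*z^2 - 44*z + 38) - 16*z^2 + 4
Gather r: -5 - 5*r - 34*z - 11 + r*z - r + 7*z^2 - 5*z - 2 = r*(z - 6) + 7*z^2 - 39*z - 18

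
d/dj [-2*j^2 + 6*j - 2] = 6 - 4*j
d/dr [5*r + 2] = 5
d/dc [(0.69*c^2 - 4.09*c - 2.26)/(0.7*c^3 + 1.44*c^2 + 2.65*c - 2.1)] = (-0.483*c^4 + 5.726*c^3 + 12.4641*c^2 + 3.6108*c + 14.578)/(0.49*c^6 + 2.016*c^5 + 5.7836*c^4 + 4.692*c^3 + 0.9745*c^2 - 11.13*c + 4.41)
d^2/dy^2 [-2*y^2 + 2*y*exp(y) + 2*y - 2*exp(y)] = 2*y*exp(y) + 2*exp(y) - 4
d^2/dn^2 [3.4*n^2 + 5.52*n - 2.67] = 6.80000000000000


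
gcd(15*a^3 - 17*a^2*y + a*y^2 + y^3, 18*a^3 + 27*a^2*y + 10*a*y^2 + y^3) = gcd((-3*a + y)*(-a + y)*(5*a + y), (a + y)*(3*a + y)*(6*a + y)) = 1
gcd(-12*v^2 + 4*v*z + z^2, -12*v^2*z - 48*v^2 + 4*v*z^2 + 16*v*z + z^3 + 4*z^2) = -12*v^2 + 4*v*z + z^2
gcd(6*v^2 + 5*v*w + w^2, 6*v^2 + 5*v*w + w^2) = 6*v^2 + 5*v*w + w^2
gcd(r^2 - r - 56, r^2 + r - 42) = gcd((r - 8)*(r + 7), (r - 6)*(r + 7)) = r + 7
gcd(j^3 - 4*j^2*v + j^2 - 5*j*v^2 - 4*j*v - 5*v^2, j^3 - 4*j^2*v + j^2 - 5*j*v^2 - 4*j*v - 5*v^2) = -j^3 + 4*j^2*v - j^2 + 5*j*v^2 + 4*j*v + 5*v^2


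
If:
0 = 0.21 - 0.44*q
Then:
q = 0.48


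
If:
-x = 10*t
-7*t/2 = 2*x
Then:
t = 0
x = 0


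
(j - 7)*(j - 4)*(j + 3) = j^3 - 8*j^2 - 5*j + 84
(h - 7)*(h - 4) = h^2 - 11*h + 28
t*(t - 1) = t^2 - t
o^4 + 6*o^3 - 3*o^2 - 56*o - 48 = (o - 3)*(o + 1)*(o + 4)^2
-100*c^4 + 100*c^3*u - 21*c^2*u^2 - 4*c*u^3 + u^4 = (-5*c + u)*(-2*c + u)^2*(5*c + u)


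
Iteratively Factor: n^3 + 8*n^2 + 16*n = (n + 4)*(n^2 + 4*n) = n*(n + 4)*(n + 4)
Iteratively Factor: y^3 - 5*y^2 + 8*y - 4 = (y - 2)*(y^2 - 3*y + 2) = (y - 2)^2*(y - 1)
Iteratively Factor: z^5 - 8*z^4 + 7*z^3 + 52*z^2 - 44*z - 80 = (z - 5)*(z^4 - 3*z^3 - 8*z^2 + 12*z + 16) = (z - 5)*(z + 2)*(z^3 - 5*z^2 + 2*z + 8) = (z - 5)*(z - 4)*(z + 2)*(z^2 - z - 2) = (z - 5)*(z - 4)*(z + 1)*(z + 2)*(z - 2)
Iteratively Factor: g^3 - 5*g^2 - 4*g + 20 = (g - 5)*(g^2 - 4) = (g - 5)*(g - 2)*(g + 2)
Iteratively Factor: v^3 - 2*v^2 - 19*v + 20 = (v - 5)*(v^2 + 3*v - 4) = (v - 5)*(v - 1)*(v + 4)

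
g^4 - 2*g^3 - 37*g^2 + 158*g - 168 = (g - 4)*(g - 3)*(g - 2)*(g + 7)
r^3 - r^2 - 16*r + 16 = (r - 4)*(r - 1)*(r + 4)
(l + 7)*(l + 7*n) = l^2 + 7*l*n + 7*l + 49*n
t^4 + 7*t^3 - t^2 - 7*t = t*(t - 1)*(t + 1)*(t + 7)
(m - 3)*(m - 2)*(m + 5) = m^3 - 19*m + 30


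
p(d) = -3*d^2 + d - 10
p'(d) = 1 - 6*d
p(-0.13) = -10.18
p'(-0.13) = 1.78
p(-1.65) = -19.82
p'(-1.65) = 10.90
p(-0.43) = -10.98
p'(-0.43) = 3.58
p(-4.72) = -81.56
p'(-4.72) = 29.32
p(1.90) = -18.93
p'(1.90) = -10.40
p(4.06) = -55.39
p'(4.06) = -23.36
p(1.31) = -13.84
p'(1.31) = -6.86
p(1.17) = -12.94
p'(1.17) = -6.02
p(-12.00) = -454.00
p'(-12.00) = 73.00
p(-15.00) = -700.00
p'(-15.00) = 91.00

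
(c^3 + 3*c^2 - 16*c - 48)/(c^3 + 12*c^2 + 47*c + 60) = (c - 4)/(c + 5)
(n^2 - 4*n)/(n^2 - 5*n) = (n - 4)/(n - 5)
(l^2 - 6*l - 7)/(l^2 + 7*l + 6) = (l - 7)/(l + 6)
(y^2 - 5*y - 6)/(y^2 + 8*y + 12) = (y^2 - 5*y - 6)/(y^2 + 8*y + 12)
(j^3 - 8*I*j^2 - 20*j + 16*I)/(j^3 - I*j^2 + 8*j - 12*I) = (j - 4*I)/(j + 3*I)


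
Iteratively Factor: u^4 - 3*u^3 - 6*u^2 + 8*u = (u)*(u^3 - 3*u^2 - 6*u + 8) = u*(u - 4)*(u^2 + u - 2) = u*(u - 4)*(u - 1)*(u + 2)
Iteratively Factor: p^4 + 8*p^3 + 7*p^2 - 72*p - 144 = (p + 4)*(p^3 + 4*p^2 - 9*p - 36) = (p + 3)*(p + 4)*(p^2 + p - 12) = (p + 3)*(p + 4)^2*(p - 3)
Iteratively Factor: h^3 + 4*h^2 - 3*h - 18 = (h + 3)*(h^2 + h - 6) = (h - 2)*(h + 3)*(h + 3)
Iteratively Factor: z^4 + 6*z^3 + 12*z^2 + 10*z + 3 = (z + 1)*(z^3 + 5*z^2 + 7*z + 3) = (z + 1)*(z + 3)*(z^2 + 2*z + 1) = (z + 1)^2*(z + 3)*(z + 1)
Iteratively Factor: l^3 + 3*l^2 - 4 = (l - 1)*(l^2 + 4*l + 4) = (l - 1)*(l + 2)*(l + 2)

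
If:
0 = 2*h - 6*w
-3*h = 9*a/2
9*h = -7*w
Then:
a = 0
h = 0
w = 0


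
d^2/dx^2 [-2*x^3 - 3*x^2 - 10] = -12*x - 6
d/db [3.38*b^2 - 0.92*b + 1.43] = 6.76*b - 0.92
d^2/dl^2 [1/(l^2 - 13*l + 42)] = 2*(-l^2 + 13*l + (2*l - 13)^2 - 42)/(l^2 - 13*l + 42)^3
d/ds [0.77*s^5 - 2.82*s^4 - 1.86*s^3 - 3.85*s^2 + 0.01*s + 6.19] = 3.85*s^4 - 11.28*s^3 - 5.58*s^2 - 7.7*s + 0.01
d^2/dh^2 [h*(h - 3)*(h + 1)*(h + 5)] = 12*h^2 + 18*h - 26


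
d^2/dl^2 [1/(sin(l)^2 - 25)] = 2*(-2*sin(l)^4 - 47*sin(l)^2 + 25)/(sin(l)^2 - 25)^3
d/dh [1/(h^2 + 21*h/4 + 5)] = 4*(-8*h - 21)/(4*h^2 + 21*h + 20)^2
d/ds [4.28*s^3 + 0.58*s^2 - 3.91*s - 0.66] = 12.84*s^2 + 1.16*s - 3.91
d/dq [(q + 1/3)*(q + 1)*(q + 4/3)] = 3*q^2 + 16*q/3 + 19/9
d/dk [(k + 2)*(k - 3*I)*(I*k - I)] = 3*I*k^2 + 2*k*(3 + I) + 3 - 2*I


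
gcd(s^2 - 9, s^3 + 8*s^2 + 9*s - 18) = s + 3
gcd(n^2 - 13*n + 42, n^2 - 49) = n - 7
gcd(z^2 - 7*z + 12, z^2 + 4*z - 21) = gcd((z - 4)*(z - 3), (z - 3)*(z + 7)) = z - 3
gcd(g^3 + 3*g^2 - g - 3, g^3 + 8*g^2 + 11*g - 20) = g - 1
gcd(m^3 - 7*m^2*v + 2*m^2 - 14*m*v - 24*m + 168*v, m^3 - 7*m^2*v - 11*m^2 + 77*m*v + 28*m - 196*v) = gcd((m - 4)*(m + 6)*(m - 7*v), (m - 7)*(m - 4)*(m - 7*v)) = -m^2 + 7*m*v + 4*m - 28*v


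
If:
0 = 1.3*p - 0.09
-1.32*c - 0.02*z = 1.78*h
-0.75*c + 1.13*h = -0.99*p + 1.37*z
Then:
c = 0.0431608510360368 - 0.87072808320951*z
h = 0.634472511144131*z - 0.032006923240207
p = 0.07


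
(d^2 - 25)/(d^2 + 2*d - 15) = (d - 5)/(d - 3)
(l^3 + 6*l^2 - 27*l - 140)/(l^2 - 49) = (l^2 - l - 20)/(l - 7)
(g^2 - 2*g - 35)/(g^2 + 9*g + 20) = (g - 7)/(g + 4)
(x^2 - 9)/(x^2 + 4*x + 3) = (x - 3)/(x + 1)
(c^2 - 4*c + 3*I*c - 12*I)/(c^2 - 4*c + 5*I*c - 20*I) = (c + 3*I)/(c + 5*I)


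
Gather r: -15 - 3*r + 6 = -3*r - 9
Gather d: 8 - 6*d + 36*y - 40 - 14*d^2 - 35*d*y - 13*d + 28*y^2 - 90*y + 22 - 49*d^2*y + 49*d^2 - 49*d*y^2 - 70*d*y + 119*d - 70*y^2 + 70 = d^2*(35 - 49*y) + d*(-49*y^2 - 105*y + 100) - 42*y^2 - 54*y + 60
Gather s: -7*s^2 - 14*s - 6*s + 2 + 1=-7*s^2 - 20*s + 3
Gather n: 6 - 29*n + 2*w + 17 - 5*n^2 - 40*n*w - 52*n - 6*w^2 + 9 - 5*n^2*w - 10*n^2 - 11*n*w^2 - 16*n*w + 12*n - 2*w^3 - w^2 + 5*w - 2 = n^2*(-5*w - 15) + n*(-11*w^2 - 56*w - 69) - 2*w^3 - 7*w^2 + 7*w + 30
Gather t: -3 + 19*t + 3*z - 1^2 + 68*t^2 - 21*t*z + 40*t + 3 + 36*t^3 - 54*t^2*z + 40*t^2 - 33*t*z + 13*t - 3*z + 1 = 36*t^3 + t^2*(108 - 54*z) + t*(72 - 54*z)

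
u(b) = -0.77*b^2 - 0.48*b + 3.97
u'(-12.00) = 18.00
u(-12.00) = -101.15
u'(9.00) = -14.34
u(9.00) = -62.72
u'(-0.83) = 0.80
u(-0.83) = 3.84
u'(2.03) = -3.61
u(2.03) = -0.18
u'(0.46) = -1.19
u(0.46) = 3.59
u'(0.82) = -1.74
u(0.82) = 3.06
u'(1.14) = -2.24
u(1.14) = 2.42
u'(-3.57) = 5.02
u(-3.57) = -4.13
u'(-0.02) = -0.45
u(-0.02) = 3.98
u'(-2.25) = 2.98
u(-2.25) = 1.15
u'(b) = -1.54*b - 0.48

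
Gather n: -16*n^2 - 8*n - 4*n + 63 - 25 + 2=-16*n^2 - 12*n + 40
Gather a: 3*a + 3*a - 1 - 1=6*a - 2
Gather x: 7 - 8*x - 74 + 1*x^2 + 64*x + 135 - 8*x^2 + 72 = -7*x^2 + 56*x + 140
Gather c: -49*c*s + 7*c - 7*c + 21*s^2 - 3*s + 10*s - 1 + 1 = -49*c*s + 21*s^2 + 7*s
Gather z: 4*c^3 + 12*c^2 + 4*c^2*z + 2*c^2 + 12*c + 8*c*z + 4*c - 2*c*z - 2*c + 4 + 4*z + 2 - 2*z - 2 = 4*c^3 + 14*c^2 + 14*c + z*(4*c^2 + 6*c + 2) + 4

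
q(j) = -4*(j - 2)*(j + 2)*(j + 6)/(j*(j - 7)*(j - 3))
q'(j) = -4*(j - 2)*(j + 2)/(j*(j - 7)*(j - 3)) - 4*(j - 2)*(j + 6)/(j*(j - 7)*(j - 3)) - 4*(j + 2)*(j + 6)/(j*(j - 7)*(j - 3)) + 4*(j - 2)*(j + 2)*(j + 6)/(j*(j - 7)*(j - 3)^2) + 4*(j - 2)*(j + 2)*(j + 6)/(j*(j - 7)^2*(j - 3)) + 4*(j - 2)*(j + 2)*(j + 6)/(j^2*(j - 7)*(j - 3)) = 8*(8*j^4 - 25*j^3 - 79*j^2 + 240*j - 252)/(j^2*(j^4 - 20*j^3 + 142*j^2 - 420*j + 441))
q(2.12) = -1.76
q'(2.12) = -16.88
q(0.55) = 11.15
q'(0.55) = -15.60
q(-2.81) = 0.31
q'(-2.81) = -0.15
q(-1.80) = -0.17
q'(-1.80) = -0.98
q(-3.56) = 0.34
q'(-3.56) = 0.04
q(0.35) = 15.97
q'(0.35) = -37.56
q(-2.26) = 0.15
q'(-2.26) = -0.46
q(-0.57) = -5.18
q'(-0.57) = -13.79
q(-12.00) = -0.98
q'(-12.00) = 0.13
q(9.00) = -42.78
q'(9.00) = 20.42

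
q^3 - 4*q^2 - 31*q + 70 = (q - 7)*(q - 2)*(q + 5)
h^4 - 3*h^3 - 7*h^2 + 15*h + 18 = (h - 3)^2*(h + 1)*(h + 2)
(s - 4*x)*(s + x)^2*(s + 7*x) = s^4 + 5*s^3*x - 21*s^2*x^2 - 53*s*x^3 - 28*x^4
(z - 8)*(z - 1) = z^2 - 9*z + 8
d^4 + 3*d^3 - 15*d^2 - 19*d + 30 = (d - 3)*(d - 1)*(d + 2)*(d + 5)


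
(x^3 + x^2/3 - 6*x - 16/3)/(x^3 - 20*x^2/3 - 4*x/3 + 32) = (x + 1)/(x - 6)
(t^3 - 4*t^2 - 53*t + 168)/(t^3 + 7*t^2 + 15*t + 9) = (t^3 - 4*t^2 - 53*t + 168)/(t^3 + 7*t^2 + 15*t + 9)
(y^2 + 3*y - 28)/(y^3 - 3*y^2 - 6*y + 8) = (y + 7)/(y^2 + y - 2)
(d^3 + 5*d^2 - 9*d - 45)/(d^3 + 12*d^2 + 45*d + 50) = (d^2 - 9)/(d^2 + 7*d + 10)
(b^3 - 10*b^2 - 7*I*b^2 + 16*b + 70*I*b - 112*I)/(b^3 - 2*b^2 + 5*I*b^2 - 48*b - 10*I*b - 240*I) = (b^2 - b*(2 + 7*I) + 14*I)/(b^2 + b*(6 + 5*I) + 30*I)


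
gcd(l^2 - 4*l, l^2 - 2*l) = l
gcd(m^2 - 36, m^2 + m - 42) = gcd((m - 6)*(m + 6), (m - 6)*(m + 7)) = m - 6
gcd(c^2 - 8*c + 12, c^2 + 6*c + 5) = 1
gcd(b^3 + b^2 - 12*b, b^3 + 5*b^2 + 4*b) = b^2 + 4*b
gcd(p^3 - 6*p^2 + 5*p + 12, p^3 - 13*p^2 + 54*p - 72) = p^2 - 7*p + 12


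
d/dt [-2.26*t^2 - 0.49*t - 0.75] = -4.52*t - 0.49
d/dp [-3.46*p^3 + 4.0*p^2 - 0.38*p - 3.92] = -10.38*p^2 + 8.0*p - 0.38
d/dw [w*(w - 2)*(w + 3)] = 3*w^2 + 2*w - 6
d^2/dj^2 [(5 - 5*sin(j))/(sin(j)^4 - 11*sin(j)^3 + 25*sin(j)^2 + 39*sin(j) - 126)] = 5*(9*sin(j)^7 - 83*sin(j)^6 + 196*sin(j)^5 - 446*sin(j)^4 + 2531*sin(j)^3 + 335*sin(j)^2 - 1192*sin(j) - 54)/((sin(j) - 7)^3*(sin(j) - 3)^4*(sin(j) + 2)^3)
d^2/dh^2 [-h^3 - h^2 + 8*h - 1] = -6*h - 2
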